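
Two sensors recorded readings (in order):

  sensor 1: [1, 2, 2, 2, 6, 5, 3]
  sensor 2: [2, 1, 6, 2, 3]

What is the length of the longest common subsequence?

Let dp[i][j] be the LCS length of the first i values of sensor 1 and the first j values of sensor 2. dp[i][j] = dp[i-1][j-1]+1 when the i-th and j-th values match, else max(dp[i-1][j], dp[i][j-1]).
    ·  2  1  6  2  3
 ·  0  0  0  0  0  0
 1  0  0  1  1  1  1
 2  0  1  1  1  2  2
 2  0  1  1  1  2  2
 2  0  1  1  1  2  2
 6  0  1  1  2  2  2
 5  0  1  1  2  2  2
 3  0  1  1  2  2  3
dp[7][5] = 3. One LCS (by backtracking along matches): 1, 2, 3.

3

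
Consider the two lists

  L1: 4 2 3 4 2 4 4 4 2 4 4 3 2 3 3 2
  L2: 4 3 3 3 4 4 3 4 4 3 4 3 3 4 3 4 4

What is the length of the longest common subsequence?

10

Taking 4 at L1[1]=L2[1], 3 at L1[3]=L2[4], 4 at L1[4]=L2[5], 4 at L1[6]=L2[6], 4 at L1[7]=L2[8], 4 at L1[8]=L2[9], 4 at L1[11]=L2[11], 3 at L1[12]=L2[12], 3 at L1[14]=L2[13], 3 at L1[15]=L2[15] gives a common subsequence of length 10. The LCS DP gives dp[16][17] = 10, so this is optimal.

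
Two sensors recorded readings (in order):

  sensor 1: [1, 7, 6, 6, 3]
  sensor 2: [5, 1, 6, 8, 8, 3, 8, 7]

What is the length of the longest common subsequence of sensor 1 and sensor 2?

3

Match 1 [1,2]; then 6 [3,3]; then 3 [5,6] — 3 values in the same relative order in both, and the DP table's final entry dp[5][8] is also 3, so no common subsequence is longer.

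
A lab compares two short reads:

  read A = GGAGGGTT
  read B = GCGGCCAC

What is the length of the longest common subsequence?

Match G [1,3], G [2,4], A [3,7] — 3 bases in the same relative order in both. The LCS DP gives dp[8][8] = 3, so this is optimal.

3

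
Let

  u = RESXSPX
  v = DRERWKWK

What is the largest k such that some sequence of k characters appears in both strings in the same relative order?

Pick R (u #1, v #2); then E (u #2, v #3); all 2 characters appear in both, in order. Since dp[7][8] = 2, nothing longer is possible.

2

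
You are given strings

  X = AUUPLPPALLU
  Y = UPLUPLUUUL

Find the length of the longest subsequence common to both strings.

Let dp[i][j] be the LCS length of the first i characters of X and the first j characters of Y. dp[i][j] = dp[i-1][j-1]+1 when the i-th and j-th characters match, else max(dp[i-1][j], dp[i][j-1]).
    ·  U  P  L  U  P  L  U  U  U  L
 ·  0  0  0  0  0  0  0  0  0  0  0
 A  0  0  0  0  0  0  0  0  0  0  0
 U  0  1  1  1  1  1  1  1  1  1  1
 U  0  1  1  1  2  2  2  2  2  2  2
 P  0  1  2  2  2  3  3  3  3  3  3
 L  0  1  2  3  3  3  4  4  4  4  4
 P  0  1  2  3  3  4  4  4  4  4  4
 P  0  1  2  3  3  4  4  4  4  4  4
 A  0  1  2  3  3  4  4  4  4  4  4
 L  0  1  2  3  3  4  5  5  5  5  5
 L  0  1  2  3  3  4  5  5  5  5  6
 U  0  1  2  3  4  4  5  6  6  6  6
dp[11][10] = 6. One LCS (by backtracking along matches): UPLPLL.

6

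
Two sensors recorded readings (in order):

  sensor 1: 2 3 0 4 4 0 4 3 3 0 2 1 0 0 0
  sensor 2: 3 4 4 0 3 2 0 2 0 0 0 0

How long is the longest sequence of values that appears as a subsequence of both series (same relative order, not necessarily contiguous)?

10

One common subsequence of length 10: 3 (sensor 1 #2, sensor 2 #1) → 4 (sensor 1 #4, sensor 2 #2) → 4 (sensor 1 #5, sensor 2 #3) → 0 (sensor 1 #6, sensor 2 #4) → 3 (sensor 1 #8, sensor 2 #5) → 0 (sensor 1 #10, sensor 2 #7) → 2 (sensor 1 #11, sensor 2 #8) → 0 (sensor 1 #13, sensor 2 #10) → 0 (sensor 1 #14, sensor 2 #11) → 0 (sensor 1 #15, sensor 2 #12). Since dp[15][12] = 10, nothing longer is possible.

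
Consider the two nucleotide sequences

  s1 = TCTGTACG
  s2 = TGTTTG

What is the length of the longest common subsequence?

Let dp[i][j] be the LCS length of the first i bases of s1 and the first j bases of s2. dp[i][j] = dp[i-1][j-1]+1 when the i-th and j-th bases match, else max(dp[i-1][j], dp[i][j-1]).
    ·  T  G  T  T  T  G
 ·  0  0  0  0  0  0  0
 T  0  1  1  1  1  1  1
 C  0  1  1  1  1  1  1
 T  0  1  1  2  2  2  2
 G  0  1  2  2  2  2  3
 T  0  1  2  3  3  3  3
 A  0  1  2  3  3  3  3
 C  0  1  2  3  3  3  3
 G  0  1  2  3  3  3  4
dp[8][6] = 4. One LCS (by backtracking along matches): TTTG.

4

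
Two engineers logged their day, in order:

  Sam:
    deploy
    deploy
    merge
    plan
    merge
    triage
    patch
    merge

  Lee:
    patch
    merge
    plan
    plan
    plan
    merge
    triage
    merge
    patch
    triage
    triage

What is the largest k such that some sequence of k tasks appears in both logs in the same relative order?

5

One common subsequence of length 5: merge at Sam[3]=Lee[2], plan at Sam[4]=Lee[5], merge at Sam[5]=Lee[6], triage at Sam[6]=Lee[7], patch at Sam[7]=Lee[9]. The LCS DP gives dp[8][11] = 5, so this is optimal.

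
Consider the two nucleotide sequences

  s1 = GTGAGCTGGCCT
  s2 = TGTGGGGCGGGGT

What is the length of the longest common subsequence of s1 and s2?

8

Match G [1,2], T [2,3], G [3,6], G [5,7], C [6,8], G [8,11], G [9,12], T [12,13] — 8 bases in the same relative order in both, and the DP table's final entry dp[12][13] is also 8, so no common subsequence is longer.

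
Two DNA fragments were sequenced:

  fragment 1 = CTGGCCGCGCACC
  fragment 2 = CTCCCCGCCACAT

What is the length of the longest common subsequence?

9

Pick C [1,1], then T [2,2], then C [5,5], then C [6,6], then G [7,7], then C [8,8], then C [10,9], then A [11,10], then C [12,11]; all 9 bases appear in both, in order. Since dp[13][13] = 9, nothing longer is possible.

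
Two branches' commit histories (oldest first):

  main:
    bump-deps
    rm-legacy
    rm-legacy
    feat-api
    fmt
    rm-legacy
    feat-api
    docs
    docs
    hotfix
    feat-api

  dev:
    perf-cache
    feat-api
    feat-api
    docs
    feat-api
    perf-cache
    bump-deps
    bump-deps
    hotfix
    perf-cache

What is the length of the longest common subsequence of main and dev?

Pick feat-api (main #4, dev #2); then feat-api (main #7, dev #3); then docs (main #8, dev #4); then hotfix (main #10, dev #9); all 4 commits appear in both, in order. dp[11][10] = 4 confirms this is the maximum.

4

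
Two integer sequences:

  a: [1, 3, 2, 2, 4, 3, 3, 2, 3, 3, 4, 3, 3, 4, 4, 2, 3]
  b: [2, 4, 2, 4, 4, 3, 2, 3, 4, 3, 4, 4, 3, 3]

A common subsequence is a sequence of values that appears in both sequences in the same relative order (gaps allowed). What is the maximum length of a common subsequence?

11

Taking 2 [3,1]; then 2 [4,3]; then 4 [5,5]; then 3 [7,6]; then 2 [8,7]; then 3 [10,8]; then 4 [11,9]; then 3 [13,10]; then 4 [14,11]; then 4 [15,12]; then 3 [17,14] gives a common subsequence of length 11. Since dp[17][14] = 11, nothing longer is possible.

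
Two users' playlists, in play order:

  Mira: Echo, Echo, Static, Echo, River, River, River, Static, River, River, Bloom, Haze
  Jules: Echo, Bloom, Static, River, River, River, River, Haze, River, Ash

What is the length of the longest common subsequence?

One common subsequence of length 7: Echo [1,1], then Static [3,3], then River [5,4], then River [6,5], then River [7,6], then River [9,7], then River [10,9]. The LCS DP gives dp[12][10] = 7, so this is optimal.

7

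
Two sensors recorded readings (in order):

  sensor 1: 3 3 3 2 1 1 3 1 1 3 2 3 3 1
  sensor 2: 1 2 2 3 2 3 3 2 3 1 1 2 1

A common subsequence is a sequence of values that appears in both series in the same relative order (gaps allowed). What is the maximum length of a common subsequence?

Match 3 (sensor 1 #1, sensor 2 #4) → 3 (sensor 1 #2, sensor 2 #6) → 3 (sensor 1 #3, sensor 2 #7) → 2 (sensor 1 #4, sensor 2 #8) → 3 (sensor 1 #7, sensor 2 #9) → 1 (sensor 1 #8, sensor 2 #10) → 1 (sensor 1 #9, sensor 2 #11) → 2 (sensor 1 #11, sensor 2 #12) → 1 (sensor 1 #14, sensor 2 #13) — 9 values in the same relative order in both. Since dp[14][13] = 9, nothing longer is possible.

9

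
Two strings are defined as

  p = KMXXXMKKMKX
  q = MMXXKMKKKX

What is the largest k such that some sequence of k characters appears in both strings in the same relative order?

8

Let dp[i][j] be the LCS length of the first i characters of p and the first j characters of q. dp[i][j] = dp[i-1][j-1]+1 when the i-th and j-th characters match, else max(dp[i-1][j], dp[i][j-1]).
    ·  M  M  X  X  K  M  K  K  K  X
 ·  0  0  0  0  0  0  0  0  0  0  0
 K  0  0  0  0  0  1  1  1  1  1  1
 M  0  1  1  1  1  1  2  2  2  2  2
 X  0  1  1  2  2  2  2  2  2  2  3
 X  0  1  1  2  3  3  3  3  3  3  3
 X  0  1  1  2  3  3  3  3  3  3  4
 M  0  1  2  2  3  3  4  4  4  4  4
 K  0  1  2  2  3  4  4  5  5  5  5
 K  0  1  2  2  3  4  4  5  6  6  6
 M  0  1  2  2  3  4  5  5  6  6  6
 K  0  1  2  2  3  4  5  6  6  7  7
 X  0  1  2  3  3  4  5  6  6  7  8
dp[11][10] = 8. One LCS (by backtracking along matches): MXXMKKKX.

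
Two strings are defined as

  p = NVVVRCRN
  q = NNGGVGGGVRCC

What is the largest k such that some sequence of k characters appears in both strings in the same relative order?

Match N [1,2], V [2,5], V [4,9], R [5,10], C [6,12] — 5 characters in the same relative order in both, and the DP table's final entry dp[8][12] is also 5, so no common subsequence is longer.

5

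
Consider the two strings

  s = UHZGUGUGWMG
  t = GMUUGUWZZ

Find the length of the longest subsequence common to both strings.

Let dp[i][j] be the LCS length of the first i characters of s and the first j characters of t. dp[i][j] = dp[i-1][j-1]+1 when the i-th and j-th characters match, else max(dp[i-1][j], dp[i][j-1]).
    ·  G  M  U  U  G  U  W  Z  Z
 ·  0  0  0  0  0  0  0  0  0  0
 U  0  0  0  1  1  1  1  1  1  1
 H  0  0  0  1  1  1  1  1  1  1
 Z  0  0  0  1  1  1  1  1  2  2
 G  0  1  1  1  1  2  2  2  2  2
 U  0  1  1  2  2  2  3  3  3  3
 G  0  1  1  2  2  3  3  3  3  3
 U  0  1  1  2  3  3  4  4  4  4
 G  0  1  1  2  3  4  4  4  4  4
 W  0  1  1  2  3  4  4  5  5  5
 M  0  1  2  2  3  4  4  5  5  5
 G  0  1  2  2  3  4  4  5  5  5
dp[11][9] = 5. One LCS (by backtracking along matches): UUGUW.

5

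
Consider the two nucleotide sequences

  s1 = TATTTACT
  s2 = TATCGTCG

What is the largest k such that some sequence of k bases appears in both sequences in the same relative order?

5

One common subsequence of length 5: T at s1[1]=s2[1]; then A at s1[2]=s2[2]; then T at s1[3]=s2[3]; then T at s1[5]=s2[6]; then C at s1[7]=s2[7], and the DP table's final entry dp[8][8] is also 5, so no common subsequence is longer.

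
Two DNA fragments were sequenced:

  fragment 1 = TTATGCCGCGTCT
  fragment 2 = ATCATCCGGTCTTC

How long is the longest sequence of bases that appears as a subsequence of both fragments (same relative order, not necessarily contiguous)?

10

Taking T at fragment 1[1]=fragment 2[2], A at fragment 1[3]=fragment 2[4], T at fragment 1[4]=fragment 2[5], C at fragment 1[6]=fragment 2[6], C at fragment 1[7]=fragment 2[7], G at fragment 1[8]=fragment 2[8], G at fragment 1[10]=fragment 2[9], T at fragment 1[11]=fragment 2[10], C at fragment 1[12]=fragment 2[11], T at fragment 1[13]=fragment 2[13] gives a common subsequence of length 10. The LCS DP gives dp[13][14] = 10, so this is optimal.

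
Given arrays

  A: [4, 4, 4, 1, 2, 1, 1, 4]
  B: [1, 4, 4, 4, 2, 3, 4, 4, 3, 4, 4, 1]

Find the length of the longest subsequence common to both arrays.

5

Taking 4 (A #1, B #2) → 4 (A #2, B #3) → 4 (A #3, B #4) → 2 (A #5, B #5) → 1 (A #7, B #12) gives a common subsequence of length 5, and the DP table's final entry dp[8][12] is also 5, so no common subsequence is longer.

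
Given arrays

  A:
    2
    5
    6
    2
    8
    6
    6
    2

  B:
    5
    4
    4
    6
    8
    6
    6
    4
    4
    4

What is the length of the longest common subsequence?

5

One common subsequence of length 5: 5 [2,1], then 6 [3,4], then 8 [5,5], then 6 [6,6], then 6 [7,7], and the DP table's final entry dp[8][10] is also 5, so no common subsequence is longer.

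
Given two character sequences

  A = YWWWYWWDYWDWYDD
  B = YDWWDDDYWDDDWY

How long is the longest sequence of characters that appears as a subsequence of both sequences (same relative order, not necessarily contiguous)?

Pick Y (A #1, B #1); then W (A #2, B #3); then W (A #3, B #4); then Y (A #5, B #8); then W (A #6, B #9); then D (A #8, B #11); then D (A #11, B #12); then W (A #12, B #13); then Y (A #13, B #14); all 9 characters appear in both, in order. dp[15][14] = 9 confirms this is the maximum.

9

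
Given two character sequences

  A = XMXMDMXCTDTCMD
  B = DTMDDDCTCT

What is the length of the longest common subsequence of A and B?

One common subsequence of length 5: M (A #2, B #3); then D (A #5, B #6); then C (A #8, B #7); then T (A #9, B #8); then T (A #11, B #10). dp[14][10] = 5 confirms this is the maximum.

5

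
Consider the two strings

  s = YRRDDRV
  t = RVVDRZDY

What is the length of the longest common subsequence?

Taking R at s[2]=t[1], then R at s[3]=t[5], then D at s[4]=t[7] gives a common subsequence of length 3, and the DP table's final entry dp[7][8] is also 3, so no common subsequence is longer.

3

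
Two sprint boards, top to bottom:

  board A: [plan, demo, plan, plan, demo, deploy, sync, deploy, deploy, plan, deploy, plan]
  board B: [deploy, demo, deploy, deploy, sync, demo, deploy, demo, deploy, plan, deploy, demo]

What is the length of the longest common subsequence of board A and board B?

Pick demo [2,2] → deploy [6,4] → sync [7,5] → deploy [8,7] → deploy [9,9] → plan [10,10] → deploy [11,11]; all 7 tasks appear in both, in order. dp[12][12] = 7 confirms this is the maximum.

7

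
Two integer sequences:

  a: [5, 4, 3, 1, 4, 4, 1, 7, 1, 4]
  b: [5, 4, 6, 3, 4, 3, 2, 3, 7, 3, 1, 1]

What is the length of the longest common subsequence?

6

Pick 5 at a[1]=b[1], 4 at a[2]=b[2], 3 at a[3]=b[4], 4 at a[5]=b[5], 1 at a[7]=b[11], 1 at a[9]=b[12]; all 6 values appear in both, in order. The LCS DP gives dp[10][12] = 6, so this is optimal.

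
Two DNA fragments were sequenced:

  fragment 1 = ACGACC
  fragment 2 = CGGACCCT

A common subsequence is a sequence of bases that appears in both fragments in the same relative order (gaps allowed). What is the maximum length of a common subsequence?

Let dp[i][j] be the LCS length of the first i bases of fragment 1 and the first j bases of fragment 2. dp[i][j] = dp[i-1][j-1]+1 when the i-th and j-th bases match, else max(dp[i-1][j], dp[i][j-1]).
    ·  C  G  G  A  C  C  C  T
 ·  0  0  0  0  0  0  0  0  0
 A  0  0  0  0  1  1  1  1  1
 C  0  1  1  1  1  2  2  2  2
 G  0  1  2  2  2  2  2  2  2
 A  0  1  2  2  3  3  3  3  3
 C  0  1  2  2  3  4  4  4  4
 C  0  1  2  2  3  4  5  5  5
dp[6][8] = 5. One LCS (by backtracking along matches): CGACC.

5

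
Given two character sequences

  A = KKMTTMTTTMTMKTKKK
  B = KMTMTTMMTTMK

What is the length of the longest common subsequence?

10

Taking K [2,1] → M [3,2] → T [5,3] → M [6,4] → T [7,5] → T [8,6] → T [9,9] → T [11,10] → M [12,11] → K [17,12] gives a common subsequence of length 10, and the DP table's final entry dp[17][12] is also 10, so no common subsequence is longer.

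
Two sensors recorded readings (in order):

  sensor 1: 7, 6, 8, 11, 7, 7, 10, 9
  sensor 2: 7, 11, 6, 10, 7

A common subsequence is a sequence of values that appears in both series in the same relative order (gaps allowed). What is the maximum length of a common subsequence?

3

Let dp[i][j] be the LCS length of the first i values of sensor 1 and the first j values of sensor 2. dp[i][j] = dp[i-1][j-1]+1 when the i-th and j-th values match, else max(dp[i-1][j], dp[i][j-1]).
    ·  7 11  6 10  7
 ·  0  0  0  0  0  0
 7  0  1  1  1  1  1
 6  0  1  1  2  2  2
 8  0  1  1  2  2  2
11  0  1  2  2  2  2
 7  0  1  2  2  2  3
 7  0  1  2  2  2  3
10  0  1  2  2  3  3
 9  0  1  2  2  3  3
dp[8][5] = 3. One LCS (by backtracking along matches): 7, 6, 7.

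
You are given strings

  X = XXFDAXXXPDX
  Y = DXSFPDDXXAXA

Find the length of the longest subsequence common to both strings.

Pick X at X[1]=Y[2]; then F at X[3]=Y[4]; then D at X[4]=Y[7]; then X at X[6]=Y[8]; then X at X[7]=Y[9]; then X at X[8]=Y[11]; all 6 characters appear in both, in order. The LCS DP gives dp[11][12] = 6, so this is optimal.

6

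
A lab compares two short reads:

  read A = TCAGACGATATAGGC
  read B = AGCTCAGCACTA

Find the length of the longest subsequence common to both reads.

8

Pick T at read A[1]=read B[4], then C at read A[2]=read B[5], then A at read A[3]=read B[6], then G at read A[4]=read B[7], then A at read A[5]=read B[9], then C at read A[6]=read B[10], then T at read A[11]=read B[11], then A at read A[12]=read B[12]; all 8 bases appear in both, in order. Since dp[15][12] = 8, nothing longer is possible.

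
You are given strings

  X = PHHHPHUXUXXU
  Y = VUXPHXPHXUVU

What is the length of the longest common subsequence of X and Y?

7

One common subsequence of length 7: P (X #1, Y #4); then H (X #2, Y #5); then P (X #5, Y #7); then H (X #6, Y #8); then X (X #8, Y #9); then U (X #9, Y #10); then U (X #12, Y #12). dp[12][12] = 7 confirms this is the maximum.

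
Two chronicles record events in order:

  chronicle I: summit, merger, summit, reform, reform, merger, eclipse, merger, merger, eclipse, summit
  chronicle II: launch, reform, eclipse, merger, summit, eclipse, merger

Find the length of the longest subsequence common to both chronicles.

Pick merger at chronicle I[2]=chronicle II[4]; then summit at chronicle I[3]=chronicle II[5]; then eclipse at chronicle I[7]=chronicle II[6]; then merger at chronicle I[9]=chronicle II[7]; all 4 events appear in both, in order. Since dp[11][7] = 4, nothing longer is possible.

4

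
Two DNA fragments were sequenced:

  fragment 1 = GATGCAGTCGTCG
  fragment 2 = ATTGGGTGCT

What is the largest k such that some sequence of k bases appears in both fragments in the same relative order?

Taking A (fragment 1 #2, fragment 2 #1) → T (fragment 1 #3, fragment 2 #3) → G (fragment 1 #4, fragment 2 #5) → G (fragment 1 #7, fragment 2 #6) → T (fragment 1 #8, fragment 2 #7) → C (fragment 1 #9, fragment 2 #9) → T (fragment 1 #11, fragment 2 #10) gives a common subsequence of length 7. The LCS DP gives dp[13][10] = 7, so this is optimal.

7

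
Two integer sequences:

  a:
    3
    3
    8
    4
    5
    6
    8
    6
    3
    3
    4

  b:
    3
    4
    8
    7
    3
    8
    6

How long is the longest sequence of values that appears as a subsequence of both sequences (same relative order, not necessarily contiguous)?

4

Taking 3 (a #1, b #1) → 3 (a #2, b #5) → 8 (a #7, b #6) → 6 (a #8, b #7) gives a common subsequence of length 4. The LCS DP gives dp[11][7] = 4, so this is optimal.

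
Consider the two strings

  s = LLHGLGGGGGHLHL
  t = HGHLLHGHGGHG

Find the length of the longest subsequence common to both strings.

7

Taking L [1,4], L [2,5], H [3,6], G [4,7], G [6,9], G [7,10], G [10,12] gives a common subsequence of length 7. The LCS DP gives dp[14][12] = 7, so this is optimal.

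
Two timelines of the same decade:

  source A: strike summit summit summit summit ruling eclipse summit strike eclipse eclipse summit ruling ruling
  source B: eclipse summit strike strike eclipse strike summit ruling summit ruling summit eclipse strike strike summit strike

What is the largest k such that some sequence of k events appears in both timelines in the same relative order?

Pick strike at source A[1]=source B[6], then summit at source A[2]=source B[7], then summit at source A[3]=source B[9], then summit at source A[5]=source B[11], then eclipse at source A[7]=source B[12], then summit at source A[8]=source B[15], then strike at source A[9]=source B[16]; all 7 events appear in both, in order, and the DP table's final entry dp[14][16] is also 7, so no common subsequence is longer.

7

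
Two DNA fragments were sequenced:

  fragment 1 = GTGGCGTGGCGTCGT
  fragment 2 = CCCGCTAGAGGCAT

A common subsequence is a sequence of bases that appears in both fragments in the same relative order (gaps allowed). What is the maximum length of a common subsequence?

Taking G [4,4] → C [5,5] → T [7,6] → G [8,8] → G [9,10] → G [11,11] → C [13,12] → T [15,14] gives a common subsequence of length 8, and the DP table's final entry dp[15][14] is also 8, so no common subsequence is longer.

8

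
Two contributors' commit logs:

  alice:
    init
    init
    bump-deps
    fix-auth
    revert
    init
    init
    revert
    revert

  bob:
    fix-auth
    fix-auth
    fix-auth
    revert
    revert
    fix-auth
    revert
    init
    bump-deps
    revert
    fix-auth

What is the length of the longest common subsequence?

4

Match fix-auth (alice #4, bob #6), then revert (alice #5, bob #7), then init (alice #6, bob #8), then revert (alice #8, bob #10) — 4 commits in the same relative order in both, and the DP table's final entry dp[9][11] is also 4, so no common subsequence is longer.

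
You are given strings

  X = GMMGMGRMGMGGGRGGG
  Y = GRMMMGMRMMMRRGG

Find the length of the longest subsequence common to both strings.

11

Match G (X #1, Y #1) → M (X #2, Y #4) → M (X #3, Y #5) → G (X #4, Y #6) → M (X #5, Y #7) → R (X #7, Y #8) → M (X #8, Y #10) → M (X #10, Y #11) → R (X #14, Y #13) → G (X #16, Y #14) → G (X #17, Y #15) — 11 characters in the same relative order in both. Since dp[17][15] = 11, nothing longer is possible.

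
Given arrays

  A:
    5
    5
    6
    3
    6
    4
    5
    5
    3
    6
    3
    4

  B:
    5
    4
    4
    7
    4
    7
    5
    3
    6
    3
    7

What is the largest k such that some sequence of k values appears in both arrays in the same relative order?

Let dp[i][j] be the LCS length of the first i values of A and the first j values of B. dp[i][j] = dp[i-1][j-1]+1 when the i-th and j-th values match, else max(dp[i-1][j], dp[i][j-1]).
    ·  5  4  4  7  4  7  5  3  6  3  7
 ·  0  0  0  0  0  0  0  0  0  0  0  0
 5  0  1  1  1  1  1  1  1  1  1  1  1
 5  0  1  1  1  1  1  1  2  2  2  2  2
 6  0  1  1  1  1  1  1  2  2  3  3  3
 3  0  1  1  1  1  1  1  2  3  3  4  4
 6  0  1  1  1  1  1  1  2  3  4  4  4
 4  0  1  2  2  2  2  2  2  3  4  4  4
 5  0  1  2  2  2  2  2  3  3  4  4  4
 5  0  1  2  2  2  2  2  3  3  4  4  4
 3  0  1  2  2  2  2  2  3  4  4  5  5
 6  0  1  2  2  2  2  2  3  4  5  5  5
 3  0  1  2  2  2  2  2  3  4  5  6  6
 4  0  1  2  3  3  3  3  3  4  5  6  6
dp[12][11] = 6. One LCS (by backtracking along matches): 5, 4, 5, 3, 6, 3.

6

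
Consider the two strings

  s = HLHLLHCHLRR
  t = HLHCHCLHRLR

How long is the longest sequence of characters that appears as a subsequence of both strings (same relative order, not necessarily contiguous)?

Pick H (s #1, t #1), L (s #2, t #2), H (s #3, t #3), H (s #6, t #5), C (s #7, t #6), H (s #8, t #8), L (s #9, t #10), R (s #11, t #11); all 8 characters appear in both, in order. Since dp[11][11] = 8, nothing longer is possible.

8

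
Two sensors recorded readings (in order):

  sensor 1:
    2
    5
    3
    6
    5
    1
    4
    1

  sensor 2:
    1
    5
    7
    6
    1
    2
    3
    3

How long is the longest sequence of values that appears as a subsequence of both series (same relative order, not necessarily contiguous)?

3

Pick 5 [2,2] → 6 [4,4] → 1 [6,5]; all 3 values appear in both, in order, and the DP table's final entry dp[8][8] is also 3, so no common subsequence is longer.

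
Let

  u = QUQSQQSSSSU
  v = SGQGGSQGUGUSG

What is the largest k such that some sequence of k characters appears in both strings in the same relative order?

Taking Q (u #1, v #3), S (u #4, v #6), Q (u #5, v #7), S (u #7, v #12) gives a common subsequence of length 4. The LCS DP gives dp[11][13] = 4, so this is optimal.

4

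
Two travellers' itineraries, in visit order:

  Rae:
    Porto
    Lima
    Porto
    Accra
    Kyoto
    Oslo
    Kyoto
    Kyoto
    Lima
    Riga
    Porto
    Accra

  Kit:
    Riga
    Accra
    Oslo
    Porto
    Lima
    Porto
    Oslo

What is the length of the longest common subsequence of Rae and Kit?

4

Pick Porto at Rae[1]=Kit[4], then Lima at Rae[2]=Kit[5], then Porto at Rae[3]=Kit[6], then Oslo at Rae[6]=Kit[7]; all 4 stops appear in both, in order, and the DP table's final entry dp[12][7] is also 4, so no common subsequence is longer.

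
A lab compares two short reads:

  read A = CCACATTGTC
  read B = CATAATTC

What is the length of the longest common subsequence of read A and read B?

6

Pick C at read A[1]=read B[1], A at read A[3]=read B[4], A at read A[5]=read B[5], T at read A[7]=read B[6], T at read A[9]=read B[7], C at read A[10]=read B[8]; all 6 bases appear in both, in order. The LCS DP gives dp[10][8] = 6, so this is optimal.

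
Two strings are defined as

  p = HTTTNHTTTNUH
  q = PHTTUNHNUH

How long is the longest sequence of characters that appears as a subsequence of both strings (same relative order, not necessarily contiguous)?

8

Pick H at p[1]=q[2] → T at p[2]=q[3] → T at p[3]=q[4] → N at p[5]=q[6] → H at p[6]=q[7] → N at p[10]=q[8] → U at p[11]=q[9] → H at p[12]=q[10]; all 8 characters appear in both, in order. dp[12][10] = 8 confirms this is the maximum.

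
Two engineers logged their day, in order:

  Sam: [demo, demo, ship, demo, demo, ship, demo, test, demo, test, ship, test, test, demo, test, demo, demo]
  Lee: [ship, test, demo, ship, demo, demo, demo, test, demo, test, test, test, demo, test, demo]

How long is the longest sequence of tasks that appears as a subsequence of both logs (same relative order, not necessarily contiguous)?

13

Pick demo (Sam #2, Lee #3), then ship (Sam #3, Lee #4), then demo (Sam #4, Lee #5), then demo (Sam #5, Lee #6), then demo (Sam #7, Lee #7), then test (Sam #8, Lee #8), then demo (Sam #9, Lee #9), then test (Sam #10, Lee #10), then test (Sam #12, Lee #11), then test (Sam #13, Lee #12), then demo (Sam #14, Lee #13), then test (Sam #15, Lee #14), then demo (Sam #17, Lee #15); all 13 tasks appear in both, in order. dp[17][15] = 13 confirms this is the maximum.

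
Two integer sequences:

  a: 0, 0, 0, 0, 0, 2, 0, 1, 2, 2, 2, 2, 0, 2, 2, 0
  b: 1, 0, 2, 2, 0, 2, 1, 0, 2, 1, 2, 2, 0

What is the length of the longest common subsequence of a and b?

8

Pick 0 [1,2], 0 [2,5], 0 [5,8], 2 [6,9], 1 [8,10], 2 [14,11], 2 [15,12], 0 [16,13]; all 8 values appear in both, in order. The LCS DP gives dp[16][13] = 8, so this is optimal.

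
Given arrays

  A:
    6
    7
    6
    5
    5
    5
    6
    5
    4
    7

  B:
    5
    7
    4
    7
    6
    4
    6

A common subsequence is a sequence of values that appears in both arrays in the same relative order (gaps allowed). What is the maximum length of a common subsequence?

3

Match 7 [2,4], then 6 [3,5], then 6 [7,7] — 3 values in the same relative order in both. dp[10][7] = 3 confirms this is the maximum.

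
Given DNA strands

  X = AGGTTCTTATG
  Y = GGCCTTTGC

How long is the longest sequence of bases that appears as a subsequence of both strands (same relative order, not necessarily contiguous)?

Pick G at X[2]=Y[1], G at X[3]=Y[2], C at X[6]=Y[4], T at X[7]=Y[5], T at X[8]=Y[6], T at X[10]=Y[7], G at X[11]=Y[8]; all 7 bases appear in both, in order. dp[11][9] = 7 confirms this is the maximum.

7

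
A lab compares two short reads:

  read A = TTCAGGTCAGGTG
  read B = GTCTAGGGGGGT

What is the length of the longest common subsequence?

8

One common subsequence of length 8: T at read A[1]=read B[2] → T at read A[2]=read B[4] → A at read A[4]=read B[5] → G at read A[5]=read B[8] → G at read A[6]=read B[9] → G at read A[10]=read B[10] → G at read A[11]=read B[11] → T at read A[12]=read B[12]. dp[13][12] = 8 confirms this is the maximum.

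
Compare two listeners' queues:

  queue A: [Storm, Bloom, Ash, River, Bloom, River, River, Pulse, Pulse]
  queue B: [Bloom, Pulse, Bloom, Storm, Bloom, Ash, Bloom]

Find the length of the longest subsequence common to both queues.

Match Storm [1,4], Bloom [2,5], Ash [3,6], Bloom [5,7] — 4 songs in the same relative order in both, and the DP table's final entry dp[9][7] is also 4, so no common subsequence is longer.

4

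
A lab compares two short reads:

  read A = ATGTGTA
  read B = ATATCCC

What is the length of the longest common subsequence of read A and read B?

Let dp[i][j] be the LCS length of the first i bases of read A and the first j bases of read B. dp[i][j] = dp[i-1][j-1]+1 when the i-th and j-th bases match, else max(dp[i-1][j], dp[i][j-1]).
    ·  A  T  A  T  C  C  C
 ·  0  0  0  0  0  0  0  0
 A  0  1  1  1  1  1  1  1
 T  0  1  2  2  2  2  2  2
 G  0  1  2  2  2  2  2  2
 T  0  1  2  2  3  3  3  3
 G  0  1  2  2  3  3  3  3
 T  0  1  2  2  3  3  3  3
 A  0  1  2  3  3  3  3  3
dp[7][7] = 3. One LCS (by backtracking along matches): ATT.

3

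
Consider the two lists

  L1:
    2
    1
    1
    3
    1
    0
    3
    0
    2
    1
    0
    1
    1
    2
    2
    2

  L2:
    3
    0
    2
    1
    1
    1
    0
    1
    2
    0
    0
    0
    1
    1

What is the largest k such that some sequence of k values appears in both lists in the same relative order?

Pick 2 [1,3], 1 [2,5], 1 [3,6], 1 [5,8], 0 [6,10], 0 [8,11], 0 [11,12], 1 [12,13], 1 [13,14]; all 9 values appear in both, in order, and the DP table's final entry dp[16][14] is also 9, so no common subsequence is longer.

9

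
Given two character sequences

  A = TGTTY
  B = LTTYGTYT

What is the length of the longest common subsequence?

Taking T (A #1, B #3), G (A #2, B #5), T (A #3, B #6), T (A #4, B #8) gives a common subsequence of length 4. dp[5][8] = 4 confirms this is the maximum.

4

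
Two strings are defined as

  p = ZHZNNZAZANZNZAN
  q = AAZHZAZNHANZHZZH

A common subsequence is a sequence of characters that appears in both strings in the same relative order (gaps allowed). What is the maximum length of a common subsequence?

One common subsequence of length 9: Z [1,3]; then H [2,4]; then Z [6,5]; then A [7,6]; then Z [8,7]; then A [9,10]; then N [10,11]; then Z [11,14]; then Z [13,15]. Since dp[15][16] = 9, nothing longer is possible.

9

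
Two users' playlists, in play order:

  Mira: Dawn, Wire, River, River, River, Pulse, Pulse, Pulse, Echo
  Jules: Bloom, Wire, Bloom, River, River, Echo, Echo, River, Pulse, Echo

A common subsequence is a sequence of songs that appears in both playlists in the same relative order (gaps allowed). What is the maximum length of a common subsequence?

One common subsequence of length 6: Wire [2,2], then River [3,4], then River [4,5], then River [5,8], then Pulse [8,9], then Echo [9,10], and the DP table's final entry dp[9][10] is also 6, so no common subsequence is longer.

6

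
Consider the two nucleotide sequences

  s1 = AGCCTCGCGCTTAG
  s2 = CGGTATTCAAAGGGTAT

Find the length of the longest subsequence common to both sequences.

7

Match A (s1 #1, s2 #5), then T (s1 #5, s2 #7), then C (s1 #6, s2 #8), then G (s1 #7, s2 #13), then G (s1 #9, s2 #14), then T (s1 #11, s2 #15), then T (s1 #12, s2 #17) — 7 bases in the same relative order in both. The LCS DP gives dp[14][17] = 7, so this is optimal.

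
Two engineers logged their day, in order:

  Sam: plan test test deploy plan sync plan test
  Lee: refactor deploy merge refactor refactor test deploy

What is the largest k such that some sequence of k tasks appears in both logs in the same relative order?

Taking test [3,6] → deploy [4,7] gives a common subsequence of length 2. The LCS DP gives dp[8][7] = 2, so this is optimal.

2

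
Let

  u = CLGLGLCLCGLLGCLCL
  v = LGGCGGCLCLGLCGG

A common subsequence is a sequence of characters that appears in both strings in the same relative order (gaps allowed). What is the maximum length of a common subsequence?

10

Pick C at u[1]=v[4], G at u[3]=v[5], G at u[5]=v[6], C at u[7]=v[7], L at u[8]=v[8], C at u[9]=v[9], L at u[12]=v[10], G at u[13]=v[11], L at u[15]=v[12], C at u[16]=v[13]; all 10 characters appear in both, in order, and the DP table's final entry dp[17][15] is also 10, so no common subsequence is longer.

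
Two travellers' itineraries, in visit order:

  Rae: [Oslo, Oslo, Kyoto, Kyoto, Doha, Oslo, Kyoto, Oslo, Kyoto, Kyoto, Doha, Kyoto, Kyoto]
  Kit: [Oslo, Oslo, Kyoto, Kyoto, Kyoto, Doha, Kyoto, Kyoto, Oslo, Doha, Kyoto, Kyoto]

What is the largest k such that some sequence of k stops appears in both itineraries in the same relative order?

10

One common subsequence of length 10: Oslo (Rae #1, Kit #1), Oslo (Rae #2, Kit #2), Kyoto (Rae #3, Kit #4), Kyoto (Rae #4, Kit #5), Doha (Rae #5, Kit #6), Kyoto (Rae #7, Kit #8), Oslo (Rae #8, Kit #9), Doha (Rae #11, Kit #10), Kyoto (Rae #12, Kit #11), Kyoto (Rae #13, Kit #12), and the DP table's final entry dp[13][12] is also 10, so no common subsequence is longer.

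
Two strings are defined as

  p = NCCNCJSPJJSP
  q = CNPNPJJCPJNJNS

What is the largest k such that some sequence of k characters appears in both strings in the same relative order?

Taking N at p[1]=q[2], then N at p[4]=q[4], then C at p[5]=q[8], then P at p[8]=q[9], then J at p[9]=q[10], then J at p[10]=q[12], then S at p[11]=q[14] gives a common subsequence of length 7. The LCS DP gives dp[12][14] = 7, so this is optimal.

7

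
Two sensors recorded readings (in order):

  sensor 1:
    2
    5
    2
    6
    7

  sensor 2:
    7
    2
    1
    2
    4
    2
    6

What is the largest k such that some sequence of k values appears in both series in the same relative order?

3

One common subsequence of length 3: 2 at sensor 1[1]=sensor 2[4] → 2 at sensor 1[3]=sensor 2[6] → 6 at sensor 1[4]=sensor 2[7], and the DP table's final entry dp[5][7] is also 3, so no common subsequence is longer.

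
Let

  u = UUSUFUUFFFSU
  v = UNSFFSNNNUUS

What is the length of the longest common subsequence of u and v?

6

Match U (u #1, v #1); then S (u #3, v #3); then F (u #5, v #5); then U (u #6, v #10); then U (u #7, v #11); then S (u #11, v #12) — 6 characters in the same relative order in both. Since dp[12][12] = 6, nothing longer is possible.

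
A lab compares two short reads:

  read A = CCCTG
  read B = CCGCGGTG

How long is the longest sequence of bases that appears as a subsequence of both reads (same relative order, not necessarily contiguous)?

5

Match C at read A[1]=read B[1], then C at read A[2]=read B[2], then C at read A[3]=read B[4], then T at read A[4]=read B[7], then G at read A[5]=read B[8] — 5 bases in the same relative order in both, and the DP table's final entry dp[5][8] is also 5, so no common subsequence is longer.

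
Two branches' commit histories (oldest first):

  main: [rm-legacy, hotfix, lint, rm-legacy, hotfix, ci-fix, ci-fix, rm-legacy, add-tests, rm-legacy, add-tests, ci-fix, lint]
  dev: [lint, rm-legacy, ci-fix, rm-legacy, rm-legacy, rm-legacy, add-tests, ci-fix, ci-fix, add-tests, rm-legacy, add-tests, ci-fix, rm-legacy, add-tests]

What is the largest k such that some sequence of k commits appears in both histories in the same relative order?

8

Pick rm-legacy (main #1, dev #5), rm-legacy (main #4, dev #6), ci-fix (main #6, dev #8), ci-fix (main #7, dev #9), rm-legacy (main #8, dev #11), add-tests (main #9, dev #12), rm-legacy (main #10, dev #14), add-tests (main #11, dev #15); all 8 commits appear in both, in order, and the DP table's final entry dp[13][15] is also 8, so no common subsequence is longer.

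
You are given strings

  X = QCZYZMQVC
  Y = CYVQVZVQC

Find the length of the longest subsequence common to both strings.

Let dp[i][j] be the LCS length of the first i characters of X and the first j characters of Y. dp[i][j] = dp[i-1][j-1]+1 when the i-th and j-th characters match, else max(dp[i-1][j], dp[i][j-1]).
    ·  C  Y  V  Q  V  Z  V  Q  C
 ·  0  0  0  0  0  0  0  0  0  0
 Q  0  0  0  0  1  1  1  1  1  1
 C  0  1  1  1  1  1  1  1  1  2
 Z  0  1  1  1  1  1  2  2  2  2
 Y  0  1  2  2  2  2  2  2  2  2
 Z  0  1  2  2  2  2  3  3  3  3
 M  0  1  2  2  2  2  3  3  3  3
 Q  0  1  2  2  3  3  3  3  4  4
 V  0  1  2  3  3  4  4  4  4  4
 C  0  1  2  3  3  4  4  4  4  5
dp[9][9] = 5. One LCS (by backtracking along matches): CYZQC.

5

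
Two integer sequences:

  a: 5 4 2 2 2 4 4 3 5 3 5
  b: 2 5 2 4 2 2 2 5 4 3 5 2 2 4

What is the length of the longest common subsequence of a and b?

Taking 5 [1,2], then 4 [2,4], then 2 [3,5], then 2 [4,6], then 2 [5,7], then 4 [7,9], then 3 [8,10], then 5 [9,11] gives a common subsequence of length 8. The LCS DP gives dp[11][14] = 8, so this is optimal.

8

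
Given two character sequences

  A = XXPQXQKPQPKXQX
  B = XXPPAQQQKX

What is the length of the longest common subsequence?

One common subsequence of length 8: X [1,1] → X [2,2] → P [3,4] → Q [4,6] → Q [6,7] → Q [9,8] → K [11,9] → X [14,10]. dp[14][10] = 8 confirms this is the maximum.

8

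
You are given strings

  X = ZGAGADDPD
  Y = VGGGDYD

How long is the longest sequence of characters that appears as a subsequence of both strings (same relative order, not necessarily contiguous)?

4

Match G at X[2]=Y[3]; then G at X[4]=Y[4]; then D at X[6]=Y[5]; then D at X[9]=Y[7] — 4 characters in the same relative order in both. dp[9][7] = 4 confirms this is the maximum.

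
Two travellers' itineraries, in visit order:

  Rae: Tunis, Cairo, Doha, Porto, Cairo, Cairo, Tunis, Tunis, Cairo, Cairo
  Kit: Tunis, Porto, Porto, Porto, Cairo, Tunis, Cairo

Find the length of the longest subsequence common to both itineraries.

Pick Tunis [1,1], Porto [4,4], Cairo [6,5], Tunis [8,6], Cairo [10,7]; all 5 stops appear in both, in order. The LCS DP gives dp[10][7] = 5, so this is optimal.

5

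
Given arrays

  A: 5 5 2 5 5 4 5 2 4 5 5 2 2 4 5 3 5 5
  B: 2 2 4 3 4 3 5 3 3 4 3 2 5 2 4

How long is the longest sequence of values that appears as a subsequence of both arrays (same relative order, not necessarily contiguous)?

Pick 2 (A #3, B #2); then 5 (A #4, B #7); then 4 (A #6, B #10); then 2 (A #8, B #12); then 5 (A #11, B #13); then 2 (A #13, B #14); then 4 (A #14, B #15); all 7 values appear in both, in order. dp[18][15] = 7 confirms this is the maximum.

7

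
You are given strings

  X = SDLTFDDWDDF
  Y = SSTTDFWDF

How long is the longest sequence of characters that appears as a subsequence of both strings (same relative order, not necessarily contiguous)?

Pick S [1,2], D [2,5], F [5,6], W [8,7], D [10,8], F [11,9]; all 6 characters appear in both, in order. Since dp[11][9] = 6, nothing longer is possible.

6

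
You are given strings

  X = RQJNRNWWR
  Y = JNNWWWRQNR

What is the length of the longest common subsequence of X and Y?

Taking J at X[3]=Y[1], then N at X[4]=Y[2], then N at X[6]=Y[3], then W at X[7]=Y[5], then W at X[8]=Y[6], then R at X[9]=Y[10] gives a common subsequence of length 6. The LCS DP gives dp[9][10] = 6, so this is optimal.

6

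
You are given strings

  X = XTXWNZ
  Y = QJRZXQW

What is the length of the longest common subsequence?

Let dp[i][j] be the LCS length of the first i characters of X and the first j characters of Y. dp[i][j] = dp[i-1][j-1]+1 when the i-th and j-th characters match, else max(dp[i-1][j], dp[i][j-1]).
    ·  Q  J  R  Z  X  Q  W
 ·  0  0  0  0  0  0  0  0
 X  0  0  0  0  0  1  1  1
 T  0  0  0  0  0  1  1  1
 X  0  0  0  0  0  1  1  1
 W  0  0  0  0  0  1  1  2
 N  0  0  0  0  0  1  1  2
 Z  0  0  0  0  1  1  1  2
dp[6][7] = 2. One LCS (by backtracking along matches): XW.

2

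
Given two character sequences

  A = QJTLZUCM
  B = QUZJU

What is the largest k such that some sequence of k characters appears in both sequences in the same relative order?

3

Pick Q (A #1, B #1), then J (A #2, B #4), then U (A #6, B #5); all 3 characters appear in both, in order. dp[8][5] = 3 confirms this is the maximum.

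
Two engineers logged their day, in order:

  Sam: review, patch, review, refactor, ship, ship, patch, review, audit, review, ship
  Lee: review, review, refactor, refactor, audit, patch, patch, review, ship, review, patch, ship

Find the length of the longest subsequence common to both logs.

Match review [1,1] → review [3,2] → refactor [4,4] → patch [7,7] → review [8,8] → review [10,10] → ship [11,12] — 7 tasks in the same relative order in both. dp[11][12] = 7 confirms this is the maximum.

7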